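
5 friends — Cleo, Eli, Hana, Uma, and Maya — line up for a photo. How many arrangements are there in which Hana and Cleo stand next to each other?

Glue Hana and Cleo into one block (2 internal orders), leaving 4 units to arrange in a row.
So the count is 2·(4)! = 48.

48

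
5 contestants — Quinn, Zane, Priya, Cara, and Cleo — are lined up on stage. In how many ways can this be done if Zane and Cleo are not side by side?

There are 5! = 120 arrangements in all. If Zane and Cleo are adjacent, merging them into one block gives 2·(4)! = 48 arrangements.
So 120 − 48 = 72 arrangements keep them apart.

72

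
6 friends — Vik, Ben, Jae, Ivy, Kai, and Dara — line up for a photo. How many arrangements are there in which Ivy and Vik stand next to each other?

Glue Ivy and Vik into one block (2 internal orders), leaving 5 units to arrange in a row.
That gives 2 × 5! = 2 × 120 = 240.

240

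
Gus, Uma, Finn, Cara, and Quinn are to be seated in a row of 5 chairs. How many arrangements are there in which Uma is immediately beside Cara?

48

Treat {Uma, Cara} as a single unit. There are 4 units to order, and the pair itself can be ordered 2 ways.
That gives 2 × 4! = 2 × 24 = 48.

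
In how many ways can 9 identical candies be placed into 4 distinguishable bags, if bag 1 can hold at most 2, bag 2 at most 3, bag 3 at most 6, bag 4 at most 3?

38

By stars and bars, unrestricted non-negative solutions to x_1+…+x_4 = 9 number C(9+3,3) = 220.
Subtract solutions that violate a single cap (substitute x_i' = x_i − (cap_i+1)): x_1 ≥ 3 gives C(9,3) = 84; x_2 ≥ 4 gives C(8,3) = 56; x_3 ≥ 7 gives C(5,3) = 10; x_4 ≥ 4 gives C(8,3) = 56. Together 206.
Add back pairs where two caps are both exceeded: 10 + 0 + 10 + 0 + 4 + 0 = 24.
By inclusion–exclusion the count is 220 − 206 + 24 = 38.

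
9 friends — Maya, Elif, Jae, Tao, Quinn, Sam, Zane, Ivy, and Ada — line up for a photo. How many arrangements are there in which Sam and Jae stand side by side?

80640

Glue Sam and Jae into one block (2 internal orders), leaving 8 units to arrange in a row.
So the count is 2·(8)! = 80640.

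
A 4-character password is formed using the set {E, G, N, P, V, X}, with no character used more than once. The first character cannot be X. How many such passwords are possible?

300

The first character has 6−1 = 5 choices (anything except X).
The remaining 3 characters are filled from the other 5 symbols without repetition: 5 × 4 × 3 = 60.
Total: 5 × 60 = 300.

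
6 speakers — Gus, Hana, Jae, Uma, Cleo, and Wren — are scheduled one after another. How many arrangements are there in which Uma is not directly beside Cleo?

480

There are 6! = 720 arrangements in all. If Uma and Cleo are adjacent, merging them into one block gives 2·(5)! = 240 arrangements.
Complementary counting: 720 − 240 = 480.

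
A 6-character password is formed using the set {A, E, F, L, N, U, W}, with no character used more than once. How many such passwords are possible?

Choose and order 6 of the 7 symbols: the first character has 7 options, the next 6, and so on down to 2.
That product is 7 × 6 × 5 × 4 × 3 × 2 = 5040.

5040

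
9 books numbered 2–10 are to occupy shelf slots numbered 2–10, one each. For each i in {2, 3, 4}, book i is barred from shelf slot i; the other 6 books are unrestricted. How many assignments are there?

256320

Let Aᵢ (for i ∈ {2, 3, 4}) be the placements that put book i in its forbidden shelf slot. Any j of these fix j positions, leaving (9−j)! ways to fill the rest, and there are C(3,j) ways to pick which j.
By inclusion–exclusion, the number of valid placements is Σ_{j=0}^{3} (−1)^j C(3,j)·(9−j)!.
Computing: 362880 − 120960 + 15120 − 720 = 256320.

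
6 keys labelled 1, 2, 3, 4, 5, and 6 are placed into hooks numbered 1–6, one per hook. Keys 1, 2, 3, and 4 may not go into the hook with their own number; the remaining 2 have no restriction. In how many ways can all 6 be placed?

362

Let Aᵢ (for 1 ≤ i ≤ 4) be the placements that put key i in its forbidden hook. Any j of these fix j positions, leaving (6−j)! ways to fill the rest, and there are C(4,j) ways to pick which j.
By inclusion–exclusion, the number of valid placements is Σ_{j=0}^{4} (−1)^j C(4,j)·(6−j)!.
Computing: 720 − 480 + 144 − 24 + 2 = 362.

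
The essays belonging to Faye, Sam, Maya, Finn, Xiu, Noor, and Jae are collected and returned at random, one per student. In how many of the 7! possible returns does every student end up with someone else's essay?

1854

Count assignments avoiding every fixed point. For any j of the 7 students fixed to their own essay, the other 7−j can be arranged in (7−j)! ways.
By inclusion–exclusion this is Σ_{j=0}^{7} (−1)^j C(7,j)·(7−j)!.
Computing: 5040 − 5040 + 2520 − 840 + 210 − 42 + 7 − 1 = 1854.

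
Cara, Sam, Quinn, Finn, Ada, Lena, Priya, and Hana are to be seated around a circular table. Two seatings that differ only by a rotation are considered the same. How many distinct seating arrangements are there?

Around a circle, 8 distinct people have 8!/8 = (7)! = 5040 rotationally distinct seatings.

5040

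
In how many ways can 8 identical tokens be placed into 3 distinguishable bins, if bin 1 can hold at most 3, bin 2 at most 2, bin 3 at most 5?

6

Without the upper bounds there are C(10,2) = 45 ways to split 8 among 3 bins.
Subtract solutions that violate a single cap (substitute x_i' = x_i − (cap_i+1)): x_1 ≥ 4 gives C(6,2) = 15; x_2 ≥ 3 gives C(7,2) = 21; x_3 ≥ 6 gives C(4,2) = 6. Together 42.
Add back pairs where two caps are both exceeded: 3 + 0 + 0 = 3.
By inclusion–exclusion the count is 45 − 42 + 3 = 6.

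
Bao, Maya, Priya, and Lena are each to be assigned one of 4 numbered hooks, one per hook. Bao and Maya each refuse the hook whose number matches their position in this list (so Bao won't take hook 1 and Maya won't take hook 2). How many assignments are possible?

14

Let Aᵢ (for i ∈ {1, 2}) be the placements that put person i in their forbidden hook. Any j of these fix j positions, leaving (4−j)! ways to fill the rest, and there are C(2,j) ways to pick which j.
By inclusion–exclusion, the number of valid placements is Σ_{j=0}^{2} (−1)^j C(2,j)·(4−j)!.
Computing: 24 − 12 + 2 = 14.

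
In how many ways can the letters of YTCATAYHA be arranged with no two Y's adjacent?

Total arrangements of YTCATAYHA: 9!/(3!·2!·2!) = 15120.
Arrangements with the Y's together: treat YY as one letter, giving (8)!/(3!·2!) = 3360.
Subtracting, 15120 − 3360 = 11760 arrangements keep the Y's apart.

11760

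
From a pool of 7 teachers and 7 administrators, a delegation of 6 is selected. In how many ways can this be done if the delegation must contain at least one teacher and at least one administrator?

2989

With no constraint there are C(14,6) = 3003 possible selections.
Subtract selections that omit an entire group: no teachers → C(7,6) = 7; no administrators → C(7,6) = 7.
Both groups omitted at once is impossible, so 3003 − 14 = 2989.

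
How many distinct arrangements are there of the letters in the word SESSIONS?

The 8 letters of SESSIONS have repeats: S appearing 4 times.
Dividing 8! = 40320 by 4! = 24 for the repeated letters gives 1680.

1680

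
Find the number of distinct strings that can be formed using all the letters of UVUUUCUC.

Letter multiplicities in UVUUUCUC: C×2, U×5, V×1.
Dividing 8! = 40320 by 5!·2! = 240 for the repeated letters gives 168.

168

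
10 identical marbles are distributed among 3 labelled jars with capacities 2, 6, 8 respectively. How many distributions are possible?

18

By stars and bars, unrestricted non-negative solutions to x_1+…+x_3 = 10 number C(10+2,2) = 66.
Subtract solutions that violate a single cap (substitute x_i' = x_i − (cap_i+1)): x_1 ≥ 3 gives C(9,2) = 36; x_2 ≥ 7 gives C(5,2) = 10; x_3 ≥ 9 gives C(3,2) = 3. Together 49.
Add back pairs where two caps are both exceeded: 1 + 0 + 0 = 1.
By inclusion–exclusion the count is 66 − 49 + 1 = 18.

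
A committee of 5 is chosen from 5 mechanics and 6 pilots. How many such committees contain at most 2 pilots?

181

Split by how many pilots are chosen (0 through 2).
Sum: C(6,0)·C(5,5) + C(6,1)·C(5,4) + C(6,2)·C(5,3) = 1 + 30 + 150 = 181.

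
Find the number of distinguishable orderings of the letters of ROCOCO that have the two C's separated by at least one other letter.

Total arrangements of ROCOCO: 6!/(3!·2!) = 60.
Arrangements with the C's together: treat CC as one letter, giving (5)!/(3!) = 20.
Subtracting, 60 − 20 = 40 arrangements keep the C's apart.

40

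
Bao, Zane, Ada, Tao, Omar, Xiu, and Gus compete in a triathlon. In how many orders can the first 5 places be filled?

2520

There are 7 choices for 1st place, 6 for 2nd, and so on down to 3 for position 5.
That gives 7 × 6 × 5 × 4 × 3 = 2520.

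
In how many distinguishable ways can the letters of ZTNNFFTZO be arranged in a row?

22680

Letter multiplicities in ZTNNFFTZO: F×2, N×2, O×1, T×2, Z×2.
So there are 9! / (2!·2!·2!·2!) = 22680 distinguishable arrangements.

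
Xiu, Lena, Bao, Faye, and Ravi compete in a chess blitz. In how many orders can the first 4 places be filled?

This is an ordered selection of 4 from 5: P(5,4).
That gives 5 × 4 × 3 × 2 = 120.

120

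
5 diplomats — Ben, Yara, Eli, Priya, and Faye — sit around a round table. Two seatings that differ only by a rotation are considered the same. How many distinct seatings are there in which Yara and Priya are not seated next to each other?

12

All circular seatings of 5 people number (4)! = 24.
Those with Yara next to Priya: fuse the pair into one unit and seat 4 units around a circle — 2·(3)! = 12.
Subtracting, 24 − 12 = 12.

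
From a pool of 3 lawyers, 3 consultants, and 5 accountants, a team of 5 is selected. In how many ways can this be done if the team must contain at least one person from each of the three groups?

345

Unrestricted: C(11,5) = 462 ways to pick any 5 of the 11.
Selections missing a whole group: no lawyers → C(8,5) = 56; no consultants → C(8,5) = 56; no accountants → C(6,5) = 6.
Add back selections omitting two groups (i.e. drawn from a single group): C(3,5) + C(3,5) + C(5,5) = 1.
By inclusion–exclusion: 462 − 118 + 1 = 345.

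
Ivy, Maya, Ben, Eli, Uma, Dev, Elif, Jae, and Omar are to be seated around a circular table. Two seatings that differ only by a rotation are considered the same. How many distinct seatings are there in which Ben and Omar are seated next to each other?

10080

Treat {Ben, Omar} as one unit (2 internal orders) and seat the resulting 8 units around the table: (7)! circular arrangements.
So 2 × (7)! = 2 × 5040 = 10080.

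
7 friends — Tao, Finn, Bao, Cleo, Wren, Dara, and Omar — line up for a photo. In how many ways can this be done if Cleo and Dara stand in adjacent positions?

Glue Cleo and Dara into one block (2 internal orders), leaving 6 units to arrange in a row.
So the count is 2·(6)! = 1440.

1440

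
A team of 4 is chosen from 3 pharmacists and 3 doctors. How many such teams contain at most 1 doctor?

3

Split by how many doctors are chosen (0 through 1).
Sum: C(3,0)·C(3,4) + C(3,1)·C(3,3) = 0 + 3 = 3.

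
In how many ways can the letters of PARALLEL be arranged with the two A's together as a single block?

840

Treat the 2 copies of A as a single block. The multiset to arrange is then {AA, E, L, L, L, P, R}, 7 items in all.
That gives (7)!/(3!) = 840 arrangements.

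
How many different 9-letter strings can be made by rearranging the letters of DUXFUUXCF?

15120

Letter multiplicities in DUXFUUXCF: C×1, D×1, F×2, U×3, X×2.
So there are 9! / (3!·2!·2!) = 15120 distinguishable arrangements.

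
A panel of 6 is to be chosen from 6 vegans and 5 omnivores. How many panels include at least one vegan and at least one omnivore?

Total 6-person selections from all 11: C(11,6) = 462.
Subtract selections that omit an entire group: no vegans → C(5,6) = 0; no omnivores → C(6,6) = 1.
Both groups omitted at once is impossible, so 462 − 1 = 461.

461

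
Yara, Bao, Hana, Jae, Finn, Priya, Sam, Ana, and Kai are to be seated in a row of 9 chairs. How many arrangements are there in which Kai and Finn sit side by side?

80640

Place the 7 others and the Kai-Finn pair as 8 objects in a line; the pair has 2 internal arrangements.
That gives 2 × 8! = 2 × 40320 = 80640.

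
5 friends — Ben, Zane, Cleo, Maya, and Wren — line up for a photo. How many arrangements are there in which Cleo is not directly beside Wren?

Of the 5! = 120 arrangements, those with Cleo and Wren adjacent number 2 × 4! = 48 (treat the pair as a block with 2 internal orders).
Complementary counting: 120 − 48 = 72.

72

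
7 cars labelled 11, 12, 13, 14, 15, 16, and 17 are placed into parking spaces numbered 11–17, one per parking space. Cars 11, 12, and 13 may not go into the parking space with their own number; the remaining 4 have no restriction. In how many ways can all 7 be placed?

Let Aᵢ (for i ∈ {11, 12, 13}) be the placements that put car i in its forbidden parking space. Any j of these fix j positions, leaving (7−j)! ways to fill the rest, and there are C(3,j) ways to pick which j.
By inclusion–exclusion, the number of valid placements is Σ_{j=0}^{3} (−1)^j C(3,j)·(7−j)!.
Computing: 5040 − 2160 + 360 − 24 = 3216.

3216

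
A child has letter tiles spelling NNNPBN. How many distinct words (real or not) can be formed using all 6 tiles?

The 6 letters of NNNPBN have repeats: N appearing 4 times.
So there are 6! / (4!) = 30 distinguishable arrangements.

30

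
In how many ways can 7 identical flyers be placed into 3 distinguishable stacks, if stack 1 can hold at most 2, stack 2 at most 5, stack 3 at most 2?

Without the upper bounds there are C(9,2) = 36 ways to split 7 among 3 stacks.
Subtract solutions that violate a single cap (substitute x_i' = x_i − (cap_i+1)): x_1 ≥ 3 gives C(6,2) = 15; x_2 ≥ 6 gives C(3,2) = 3; x_3 ≥ 3 gives C(6,2) = 15. Together 33.
Add back pairs where two caps are both exceeded: 0 + 3 + 0 = 3.
By inclusion–exclusion the count is 36 − 33 + 3 = 6.

6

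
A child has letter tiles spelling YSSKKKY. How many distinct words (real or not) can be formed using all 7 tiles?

The 7 letters of YSSKKKY have repeats: K appearing 3 times, S appearing twice, and Y appearing twice.
The number of distinct arrangements is 7!/(3!·2!·2!) = 5040/24 = 210.

210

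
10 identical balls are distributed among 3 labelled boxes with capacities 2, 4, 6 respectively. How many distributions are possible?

6

Ignoring the caps, the number of non-negative solutions to x_1+…+x_3 = 10 is C(12,2) = 66.
Subtract solutions that violate a single cap (substitute x_i' = x_i − (cap_i+1)): x_1 ≥ 3 gives C(9,2) = 36; x_2 ≥ 5 gives C(7,2) = 21; x_3 ≥ 7 gives C(5,2) = 10. Together 67.
Add back pairs where two caps are both exceeded: 6 + 1 + 0 = 7.
By inclusion–exclusion the count is 66 − 67 + 7 = 6.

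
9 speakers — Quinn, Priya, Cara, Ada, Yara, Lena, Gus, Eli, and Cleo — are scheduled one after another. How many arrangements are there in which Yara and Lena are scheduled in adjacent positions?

80640

Glue Yara and Lena into one block (2 internal orders), leaving 8 units to arrange in a row.
That gives 2 × 8! = 2 × 40320 = 80640.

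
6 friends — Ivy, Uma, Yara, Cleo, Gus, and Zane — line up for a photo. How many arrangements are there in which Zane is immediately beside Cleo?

Treat {Zane, Cleo} as a single unit. There are 5 units to order, and the pair itself can be ordered 2 ways.
That gives 2 × 5! = 2 × 120 = 240.

240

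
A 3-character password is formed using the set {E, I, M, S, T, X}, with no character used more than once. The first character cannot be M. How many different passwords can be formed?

The first character has 6−1 = 5 choices (anything except M).
The remaining 2 characters are filled from the other 5 symbols without repetition: 5 × 4 = 20.
Total: 5 × 20 = 100.

100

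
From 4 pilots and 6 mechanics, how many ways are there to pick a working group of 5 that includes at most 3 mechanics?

Split by how many mechanics are chosen (0 through 3).
Sum: C(6,0)·C(4,5) + C(6,1)·C(4,4) + C(6,2)·C(4,3) + C(6,3)·C(4,2) = 0 + 6 + 60 + 120 = 186.

186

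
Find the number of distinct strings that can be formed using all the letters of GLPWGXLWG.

The 9 letters of GLPWGXLWG have repeats: G appearing 3 times, L appearing twice, and W appearing twice.
So there are 9! / (3!·2!·2!) = 15120 distinguishable arrangements.

15120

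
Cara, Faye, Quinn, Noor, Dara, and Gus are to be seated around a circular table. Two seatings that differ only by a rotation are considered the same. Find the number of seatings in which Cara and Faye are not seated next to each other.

72

Without the restriction there are (5)! = 120 seatings.
Seatings with Cara beside Faye: treat them as a block with 2 internal orders, giving 2 × (4)! = 48.
Subtracting, 120 − 48 = 72.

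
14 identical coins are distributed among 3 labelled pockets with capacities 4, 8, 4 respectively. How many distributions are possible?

6

Ignoring the caps, the number of non-negative solutions to x_1+…+x_3 = 14 is C(16,2) = 120.
Subtract solutions that violate a single cap (substitute x_i' = x_i − (cap_i+1)): x_1 ≥ 5 gives C(11,2) = 55; x_2 ≥ 9 gives C(7,2) = 21; x_3 ≥ 5 gives C(11,2) = 55. Together 131.
Add back pairs where two caps are both exceeded: 1 + 15 + 1 = 17.
By inclusion–exclusion the count is 120 − 131 + 17 = 6.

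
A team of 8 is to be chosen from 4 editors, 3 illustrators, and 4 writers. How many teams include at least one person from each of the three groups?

Total 8-person selections from all 11: C(11,8) = 165.
Selections missing a whole group: no editors → C(7,8) = 0; no illustrators → C(8,8) = 1; no writers → C(7,8) = 0.
Add back selections omitting two groups (i.e. drawn from a single group): C(4,8) + C(3,8) + C(4,8) = 0.
By inclusion–exclusion: 165 − 1 + 0 = 164.

164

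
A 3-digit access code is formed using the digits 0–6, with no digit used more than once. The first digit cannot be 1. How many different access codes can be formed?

180

The first digit has 7−1 = 6 choices (anything except 1).
The remaining 2 digits are filled from the other 6 symbols without repetition: 6 × 5 = 30.
Total: 6 × 30 = 180.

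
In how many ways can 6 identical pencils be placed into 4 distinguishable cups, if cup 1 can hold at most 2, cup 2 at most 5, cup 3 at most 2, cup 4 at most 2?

Without the upper bounds there are C(9,3) = 84 ways to split 6 among 4 cups.
Subtract solutions that violate a single cap (substitute x_i' = x_i − (cap_i+1)): x_1 ≥ 3 gives C(6,3) = 20; x_2 ≥ 6 gives C(3,3) = 1; x_3 ≥ 3 gives C(6,3) = 20; x_4 ≥ 3 gives C(6,3) = 20. Together 61.
Add back pairs where two caps are both exceeded: 0 + 1 + 1 + 0 + 0 + 1 = 3.
By inclusion–exclusion the count is 84 − 61 + 3 = 26.

26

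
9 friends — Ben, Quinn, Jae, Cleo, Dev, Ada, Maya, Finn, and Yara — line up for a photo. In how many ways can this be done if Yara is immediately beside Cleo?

Glue Yara and Cleo into one block (2 internal orders), leaving 8 units to arrange in a row.
That gives 2 × 8! = 2 × 40320 = 80640.

80640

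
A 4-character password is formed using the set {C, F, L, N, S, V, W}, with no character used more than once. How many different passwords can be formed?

840

Choose and order 4 of the 7 symbols: the first character has 7 options, the next 6, then 5, 4.
7 × 6 × 5 × 4 = 840.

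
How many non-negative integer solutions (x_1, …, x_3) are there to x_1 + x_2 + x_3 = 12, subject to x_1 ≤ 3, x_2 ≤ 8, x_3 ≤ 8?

Without the upper bounds there are C(14,2) = 91 ways to split 12 among 3 variables.
Subtract solutions that violate a single cap (substitute x_i' = x_i − (cap_i+1)): x_1 ≥ 4 gives C(10,2) = 45; x_2 ≥ 9 gives C(5,2) = 10; x_3 ≥ 9 gives C(5,2) = 10. Together 65.
No two caps can be exceeded simultaneously, so the pair terms are all 0.
By inclusion–exclusion the count is 91 − 65 + 0 = 26.

26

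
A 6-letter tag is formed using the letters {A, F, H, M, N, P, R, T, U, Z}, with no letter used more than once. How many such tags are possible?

This is a permutation of 6 out of 10: P(10,6) = 10!/4!.
10 × 9 × 8 × 7 × 6 × 5 = 151200.

151200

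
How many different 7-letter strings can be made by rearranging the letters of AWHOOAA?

420

Letter multiplicities in AWHOOAA: A×3, H×1, O×2, W×1.
So there are 7! / (3!·2!) = 420 distinguishable arrangements.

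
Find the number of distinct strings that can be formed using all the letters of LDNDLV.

180

The 6 letters of LDNDLV have repeats: D appearing twice and L appearing twice.
The number of distinct arrangements is 6!/(2!·2!) = 720/4 = 180.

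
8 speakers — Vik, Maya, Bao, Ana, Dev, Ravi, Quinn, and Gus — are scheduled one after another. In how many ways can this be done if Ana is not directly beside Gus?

There are 8! = 40320 arrangements in all. If Ana and Gus are adjacent, merging them into one block gives 2·(7)! = 10080 arrangements.
Complementary counting: 40320 − 10080 = 30240.

30240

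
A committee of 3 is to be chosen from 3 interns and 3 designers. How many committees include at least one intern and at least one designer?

18

Unrestricted: C(6,3) = 20 ways to pick any 3 of the 6.
Subtract selections that omit an entire group: no interns → C(3,3) = 1; no designers → C(3,3) = 1.
Both groups omitted at once is impossible, so 20 − 2 = 18.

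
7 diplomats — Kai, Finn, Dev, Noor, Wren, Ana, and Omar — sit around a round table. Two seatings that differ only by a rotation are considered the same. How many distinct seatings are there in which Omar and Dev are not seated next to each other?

480

Without the restriction there are (6)! = 720 seatings.
Those with Omar next to Dev: fuse the pair into one unit and seat 6 units around a circle — 2·(5)! = 240.
Subtracting, 720 − 240 = 480.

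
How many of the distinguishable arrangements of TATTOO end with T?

With the last slot taken by T, it remains to arrange the other 5 letters (ATTOO).
Those 5 letters have O appearing twice and T appearing twice, giving (5)!/(2!·2!) = 30.

30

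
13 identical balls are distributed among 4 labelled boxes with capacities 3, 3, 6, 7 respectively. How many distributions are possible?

Ignoring the caps, the number of non-negative solutions to x_1+…+x_4 = 13 is C(16,3) = 560.
Subtract solutions that violate a single cap (substitute x_i' = x_i − (cap_i+1)): x_1 ≥ 4 gives C(12,3) = 220; x_2 ≥ 4 gives C(12,3) = 220; x_3 ≥ 7 gives C(9,3) = 84; x_4 ≥ 8 gives C(8,3) = 56. Together 580.
Add back pairs where two caps are both exceeded: 56 + 10 + 4 + 10 + 4 + 0 = 84.
By inclusion–exclusion the count is 560 − 580 + 84 = 64.

64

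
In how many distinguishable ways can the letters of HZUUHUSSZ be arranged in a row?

The 9 letters of HZUUHUSSZ have repeats: H appearing twice, S appearing twice, U appearing 3 times, and Z appearing twice.
The number of distinct arrangements is 9!/(3!·2!·2!·2!) = 362880/48 = 7560.

7560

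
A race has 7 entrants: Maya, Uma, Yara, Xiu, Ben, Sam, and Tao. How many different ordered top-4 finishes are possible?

This is an ordered selection of 4 from 7: P(7,4).
That gives 7 × 6 × 5 × 4 = 840.

840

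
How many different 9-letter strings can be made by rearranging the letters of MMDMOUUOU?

5040

The 9 letters of MMDMOUUOU have repeats: M appearing 3 times, O appearing twice, and U appearing 3 times.
So there are 9! / (3!·3!·2!) = 5040 distinguishable arrangements.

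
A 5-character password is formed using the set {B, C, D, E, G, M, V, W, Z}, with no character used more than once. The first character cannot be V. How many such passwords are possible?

13440

The first character has 9−1 = 8 choices (anything except V).
The remaining 4 characters are filled from the other 8 symbols without repetition: 8 × 7 × 6 × 5 = 1680.
Total: 8 × 1680 = 13440.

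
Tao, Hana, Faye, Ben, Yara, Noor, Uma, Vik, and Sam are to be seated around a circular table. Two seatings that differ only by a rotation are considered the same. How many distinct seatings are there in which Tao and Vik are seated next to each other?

10080

Glue Tao and Vik into a block (2 internal orders). Seating 8 units around a circle gives (7)! arrangements.
So 2 × (7)! = 2 × 5040 = 10080.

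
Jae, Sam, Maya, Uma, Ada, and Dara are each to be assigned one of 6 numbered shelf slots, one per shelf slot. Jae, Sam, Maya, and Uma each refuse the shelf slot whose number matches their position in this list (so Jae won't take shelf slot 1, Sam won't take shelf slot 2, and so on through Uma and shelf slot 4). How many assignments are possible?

Let Aᵢ (for 1 ≤ i ≤ 4) be the placements that put person i in their forbidden shelf slot. Any j of these fix j positions, leaving (6−j)! ways to fill the rest, and there are C(4,j) ways to pick which j.
By inclusion–exclusion, the number of valid placements is Σ_{j=0}^{4} (−1)^j C(4,j)·(6−j)!.
Computing: 720 − 480 + 144 − 24 + 2 = 362.

362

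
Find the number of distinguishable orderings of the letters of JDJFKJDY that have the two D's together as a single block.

840

Treat the 2 copies of D as a single block. The multiset to arrange is then {DD, F, J, J, J, K, Y}, 7 items in all.
That gives (7)!/(3!) = 840 arrangements.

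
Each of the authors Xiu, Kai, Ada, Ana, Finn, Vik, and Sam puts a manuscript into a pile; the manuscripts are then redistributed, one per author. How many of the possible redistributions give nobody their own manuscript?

Let Aᵢ be the assignments in which author i gets their own manuscript. We want the size of the complement of A₁∪…∪A_7.
By inclusion–exclusion this is Σ_{j=0}^{7} (−1)^j C(7,j)·(7−j)!.
Computing: 5040 − 5040 + 2520 − 840 + 210 − 42 + 7 − 1 = 1854.

1854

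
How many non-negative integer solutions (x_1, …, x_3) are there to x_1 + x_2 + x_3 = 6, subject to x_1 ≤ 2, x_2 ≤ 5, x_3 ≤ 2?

Without the upper bounds there are C(8,2) = 28 ways to split 6 among 3 variables.
Subtract solutions that violate a single cap (substitute x_i' = x_i − (cap_i+1)): x_1 ≥ 3 gives C(5,2) = 10; x_2 ≥ 6 gives C(2,2) = 1; x_3 ≥ 3 gives C(5,2) = 10. Together 21.
Add back pairs where two caps are both exceeded: 0 + 1 + 0 = 1.
By inclusion–exclusion the count is 28 − 21 + 1 = 8.

8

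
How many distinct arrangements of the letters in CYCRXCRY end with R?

420

Fix R in the last position and arrange the remaining 7 letters.
Those 7 letters have C appearing 3 times and Y appearing twice, giving (7)!/(3!·2!) = 420.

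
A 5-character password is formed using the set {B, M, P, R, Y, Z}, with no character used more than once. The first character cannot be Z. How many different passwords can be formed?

600

The first character has 6−1 = 5 choices (anything except Z).
The remaining 4 characters are filled from the other 5 symbols without repetition: 5 × 4 × 3 × 2 = 120.
Total: 5 × 120 = 600.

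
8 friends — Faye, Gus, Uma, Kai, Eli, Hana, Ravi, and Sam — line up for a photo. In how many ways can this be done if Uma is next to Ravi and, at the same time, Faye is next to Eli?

Treat {Uma,Ravi} as one block (2 orders) and {Faye,Eli} as another (2 orders).
That leaves 6 units to arrange: 2 × 2 × 6! = 4 × 720 = 2880.

2880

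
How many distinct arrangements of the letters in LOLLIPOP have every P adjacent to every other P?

420

Treat the 2 copies of P as a single block. The multiset to arrange is then {PP, I, L, L, L, O, O}, 7 items in all.
That gives (7)!/(3!·2!) = 420 arrangements.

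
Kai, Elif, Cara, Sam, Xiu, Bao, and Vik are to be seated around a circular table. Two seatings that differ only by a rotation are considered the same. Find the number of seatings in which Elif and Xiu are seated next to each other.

Glue Elif and Xiu into a block (2 internal orders). Seating 6 units around a circle gives (5)! arrangements.
So 2 × (5)! = 2 × 120 = 240.

240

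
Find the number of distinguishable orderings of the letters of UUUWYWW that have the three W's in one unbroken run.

Treat the 3 copies of W as a single block. The multiset to arrange is then {WWW, U, U, U, Y}, 5 items in all.
That gives (5)!/(3!) = 20 arrangements.

20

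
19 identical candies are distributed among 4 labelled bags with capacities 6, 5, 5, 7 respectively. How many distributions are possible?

Ignoring the caps, the number of non-negative solutions to x_1+…+x_4 = 19 is C(22,3) = 1540.
Subtract solutions that violate a single cap (substitute x_i' = x_i − (cap_i+1)): x_1 ≥ 7 gives C(15,3) = 455; x_2 ≥ 6 gives C(16,3) = 560; x_3 ≥ 6 gives C(16,3) = 560; x_4 ≥ 8 gives C(14,3) = 364. Together 1939.
Add back pairs where two caps are both exceeded: 84 + 84 + 35 + 120 + 56 + 56 = 435.
Subtract triples: 1 + 0 + 0 + 0 = 1.
By inclusion–exclusion the count is 1540 − 1939 + 435 − 1 = 35.

35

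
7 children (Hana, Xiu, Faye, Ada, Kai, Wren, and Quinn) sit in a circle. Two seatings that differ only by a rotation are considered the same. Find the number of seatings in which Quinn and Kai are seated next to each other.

Treat {Quinn, Kai} as one unit (2 internal orders) and seat the resulting 6 units around the table: (5)! circular arrangements.
So 2 × (5)! = 2 × 120 = 240.

240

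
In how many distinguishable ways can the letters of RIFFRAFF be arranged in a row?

840

The 8 letters of RIFFRAFF have repeats: F appearing 4 times and R appearing twice.
So there are 8! / (4!·2!) = 840 distinguishable arrangements.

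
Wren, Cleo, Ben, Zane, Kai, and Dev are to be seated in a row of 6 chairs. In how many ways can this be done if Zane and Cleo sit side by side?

Treat {Zane, Cleo} as a single unit. There are 5 units to order, and the pair itself can be ordered 2 ways.
So the count is 2·(5)! = 240.

240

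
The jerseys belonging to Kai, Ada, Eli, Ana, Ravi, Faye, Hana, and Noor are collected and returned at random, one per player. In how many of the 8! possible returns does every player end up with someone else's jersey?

This is the derangement count D_8: permutations of 8 items with no fixed point.
By inclusion–exclusion this is Σ_{j=0}^{8} (−1)^j C(8,j)·(8−j)!.
Computing: 40320 − 40320 + 20160 − 6720 + 1680 − 336 + 56 − 8 + 1 = 14833.

14833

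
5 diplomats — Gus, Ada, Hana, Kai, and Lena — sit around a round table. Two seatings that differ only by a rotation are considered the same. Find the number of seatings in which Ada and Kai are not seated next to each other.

All circular seatings of 5 people number (4)! = 24.
Seatings with Ada beside Kai: treat them as a block with 2 internal orders, giving 2 × (3)! = 12.
Subtracting, 24 − 12 = 12.

12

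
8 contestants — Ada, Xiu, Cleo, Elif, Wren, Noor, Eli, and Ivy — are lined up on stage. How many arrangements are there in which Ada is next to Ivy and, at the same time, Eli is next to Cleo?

Treat {Ada,Ivy} as one block (2 orders) and {Eli,Cleo} as another (2 orders).
That leaves 6 units to arrange: 2 × 2 × 6! = 4 × 720 = 2880.

2880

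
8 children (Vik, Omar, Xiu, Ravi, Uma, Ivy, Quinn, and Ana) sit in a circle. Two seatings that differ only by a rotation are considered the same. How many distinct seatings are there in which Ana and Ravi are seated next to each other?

1440

Glue Ana and Ravi into a block (2 internal orders). Seating 7 units around a circle gives (6)! arrangements.
So 2 × (6)! = 2 × 720 = 1440.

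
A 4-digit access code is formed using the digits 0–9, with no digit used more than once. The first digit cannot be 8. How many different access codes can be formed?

The first digit has 10−1 = 9 choices (anything except 8).
The remaining 3 digits are filled from the other 9 symbols without repetition: 9 × 8 × 7 = 504.
Total: 9 × 504 = 4536.

4536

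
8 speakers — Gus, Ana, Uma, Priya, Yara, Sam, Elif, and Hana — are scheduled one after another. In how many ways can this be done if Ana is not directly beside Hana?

30240

Of the 8! = 40320 arrangements, those with Ana and Hana adjacent number 2 × 7! = 10080 (treat the pair as a block with 2 internal orders).
So 40320 − 10080 = 30240 arrangements keep them apart.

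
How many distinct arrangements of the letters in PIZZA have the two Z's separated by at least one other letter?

There are 5!/(2!) = 60 arrangements of PIZZA in total.
Arrangements with the Z's together: treat ZZ as one letter, giving (4)! = 24.
Hence 60 − 24 = 36.

36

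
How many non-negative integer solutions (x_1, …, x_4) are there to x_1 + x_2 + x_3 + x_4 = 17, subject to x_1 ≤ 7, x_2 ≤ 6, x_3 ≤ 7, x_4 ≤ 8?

Ignoring the caps, the number of non-negative solutions to x_1+…+x_4 = 17 is C(20,3) = 1140.
Subtract solutions that violate a single cap (substitute x_i' = x_i − (cap_i+1)): x_1 ≥ 8 gives C(12,3) = 220; x_2 ≥ 7 gives C(13,3) = 286; x_3 ≥ 8 gives C(12,3) = 220; x_4 ≥ 9 gives C(11,3) = 165. Together 891.
Add back pairs where two caps are both exceeded: 10 + 4 + 1 + 10 + 4 + 1 = 30.
By inclusion–exclusion the count is 1140 − 891 + 30 = 279.

279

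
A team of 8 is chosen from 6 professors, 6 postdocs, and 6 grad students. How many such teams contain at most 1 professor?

Split by how many professors are chosen (0 through 1).
Sum: C(6,0)·C(12,8) + C(6,1)·C(12,7) = 495 + 4752 = 5247.

5247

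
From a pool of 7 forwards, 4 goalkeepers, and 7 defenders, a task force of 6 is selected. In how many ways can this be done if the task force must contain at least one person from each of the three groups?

14651

Total 6-person selections from all 18: C(18,6) = 18564.
Subtract selections that omit an entire group: no forwards → C(11,6) = 462; no goalkeepers → C(14,6) = 3003; no defenders → C(11,6) = 462.
Add back selections omitting two groups (i.e. drawn from a single group): C(7,6) + C(4,6) + C(7,6) = 14.
By inclusion–exclusion: 18564 − 3927 + 14 = 14651.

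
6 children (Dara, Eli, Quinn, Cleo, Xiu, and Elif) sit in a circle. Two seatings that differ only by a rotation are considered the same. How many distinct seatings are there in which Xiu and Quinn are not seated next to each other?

72

Without the restriction there are (5)! = 120 seatings.
Those with Xiu next to Quinn: fuse the pair into one unit and seat 5 units around a circle — 2·(4)! = 48.
Subtracting, 120 − 48 = 72.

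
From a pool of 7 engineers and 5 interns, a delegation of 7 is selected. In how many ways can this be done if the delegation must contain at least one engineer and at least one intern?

791

With no constraint there are C(12,7) = 792 possible selections.
Subtract selections that omit an entire group: no engineers → C(5,7) = 0; no interns → C(7,7) = 1.
Both groups omitted at once is impossible, so 792 − 1 = 791.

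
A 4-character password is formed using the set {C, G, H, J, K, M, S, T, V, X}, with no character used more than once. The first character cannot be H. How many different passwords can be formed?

4536

The first character has 10−1 = 9 choices (anything except H).
The remaining 3 characters are filled from the other 9 symbols without repetition: 9 × 8 × 7 = 504.
Total: 9 × 504 = 4536.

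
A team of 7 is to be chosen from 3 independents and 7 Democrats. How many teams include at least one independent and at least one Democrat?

119

Total 7-person selections from all 10: C(10,7) = 120.
Selections missing a whole group: no independents → C(7,7) = 1; no Democrats → C(3,7) = 0.
Both groups omitted at once is impossible, so 120 − 1 = 119.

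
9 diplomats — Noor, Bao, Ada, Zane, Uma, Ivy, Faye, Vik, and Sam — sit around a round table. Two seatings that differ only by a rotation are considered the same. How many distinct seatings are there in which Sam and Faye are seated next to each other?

10080

Glue Sam and Faye into a block (2 internal orders). Seating 8 units around a circle gives (7)! arrangements.
So 2 × (7)! = 2 × 5040 = 10080.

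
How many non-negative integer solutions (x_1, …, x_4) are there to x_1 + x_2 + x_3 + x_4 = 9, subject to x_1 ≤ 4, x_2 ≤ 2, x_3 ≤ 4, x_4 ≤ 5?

Ignoring the caps, the number of non-negative solutions to x_1+…+x_4 = 9 is C(12,3) = 220.
Subtract solutions that violate a single cap (substitute x_i' = x_i − (cap_i+1)): x_1 ≥ 5 gives C(7,3) = 35; x_2 ≥ 3 gives C(9,3) = 84; x_3 ≥ 5 gives C(7,3) = 35; x_4 ≥ 6 gives C(6,3) = 20. Together 174.
Add back pairs where two caps are both exceeded: 4 + 0 + 0 + 4 + 1 + 0 = 9.
By inclusion–exclusion the count is 220 − 174 + 9 = 55.

55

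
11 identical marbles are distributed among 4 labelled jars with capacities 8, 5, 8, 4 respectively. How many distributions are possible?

By stars and bars, unrestricted non-negative solutions to x_1+…+x_4 = 11 number C(11+3,3) = 364.
Subtract solutions that violate a single cap (substitute x_i' = x_i − (cap_i+1)): x_1 ≥ 9 gives C(5,3) = 10; x_2 ≥ 6 gives C(8,3) = 56; x_3 ≥ 9 gives C(5,3) = 10; x_4 ≥ 5 gives C(9,3) = 84. Together 160.
Add back pairs where two caps are both exceeded: 0 + 0 + 0 + 0 + 1 + 0 = 1.
By inclusion–exclusion the count is 364 − 160 + 1 = 205.

205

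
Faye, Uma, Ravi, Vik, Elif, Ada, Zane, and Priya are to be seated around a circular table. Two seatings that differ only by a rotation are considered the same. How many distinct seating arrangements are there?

Seat Faye anywhere (absorbing the rotational symmetry), then permute the other 7: (7)! = 5040.

5040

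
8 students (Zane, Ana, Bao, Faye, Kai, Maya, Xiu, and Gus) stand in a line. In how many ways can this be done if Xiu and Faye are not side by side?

Of the 8! = 40320 arrangements, those with Xiu and Faye adjacent number 2 × 7! = 10080 (treat the pair as a block with 2 internal orders).
So 40320 − 10080 = 30240 arrangements keep them apart.

30240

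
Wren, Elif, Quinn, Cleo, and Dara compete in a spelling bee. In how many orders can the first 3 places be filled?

This is an ordered selection of 3 from 5: P(5,3).
That gives 5 × 4 × 3 = 60.

60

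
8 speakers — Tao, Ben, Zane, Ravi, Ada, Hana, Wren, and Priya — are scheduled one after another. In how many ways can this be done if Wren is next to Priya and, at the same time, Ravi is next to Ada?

2880

Treat {Wren,Priya} as one block (2 orders) and {Ravi,Ada} as another (2 orders).
That leaves 6 units to arrange: 2 × 2 × 6! = 4 × 720 = 2880.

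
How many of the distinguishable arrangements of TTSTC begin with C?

4

With the first slot taken by C, it remains to arrange the other 4 letters (TTST).
Those 4 letters have T appearing 3 times, giving (4)!/(3!) = 4.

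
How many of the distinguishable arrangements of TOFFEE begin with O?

30

With the first slot taken by O, it remains to arrange the other 5 letters (TFFEE).
Those 5 letters have E appearing twice and F appearing twice, giving (5)!/(2!·2!) = 30.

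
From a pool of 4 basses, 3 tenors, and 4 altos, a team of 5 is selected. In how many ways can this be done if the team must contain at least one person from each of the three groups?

364

Total 5-person selections from all 11: C(11,5) = 462.
Subtract selections that omit an entire group: no basses → C(7,5) = 21; no tenors → C(8,5) = 56; no altos → C(7,5) = 21.
Add back selections omitting two groups (i.e. drawn from a single group): C(4,5) + C(3,5) + C(4,5) = 0.
By inclusion–exclusion: 462 − 98 + 0 = 364.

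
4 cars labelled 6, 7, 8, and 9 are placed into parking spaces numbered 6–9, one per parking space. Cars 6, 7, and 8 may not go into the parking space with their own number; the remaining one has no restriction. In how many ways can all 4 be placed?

11

Let Aᵢ (for i ∈ {6, 7, 8}) be the placements that put car i in its forbidden parking space. Any j of these fix j positions, leaving (4−j)! ways to fill the rest, and there are C(3,j) ways to pick which j.
By inclusion–exclusion, the number of valid placements is Σ_{j=0}^{3} (−1)^j C(3,j)·(4−j)!.
Computing: 24 − 18 + 6 − 1 = 11.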